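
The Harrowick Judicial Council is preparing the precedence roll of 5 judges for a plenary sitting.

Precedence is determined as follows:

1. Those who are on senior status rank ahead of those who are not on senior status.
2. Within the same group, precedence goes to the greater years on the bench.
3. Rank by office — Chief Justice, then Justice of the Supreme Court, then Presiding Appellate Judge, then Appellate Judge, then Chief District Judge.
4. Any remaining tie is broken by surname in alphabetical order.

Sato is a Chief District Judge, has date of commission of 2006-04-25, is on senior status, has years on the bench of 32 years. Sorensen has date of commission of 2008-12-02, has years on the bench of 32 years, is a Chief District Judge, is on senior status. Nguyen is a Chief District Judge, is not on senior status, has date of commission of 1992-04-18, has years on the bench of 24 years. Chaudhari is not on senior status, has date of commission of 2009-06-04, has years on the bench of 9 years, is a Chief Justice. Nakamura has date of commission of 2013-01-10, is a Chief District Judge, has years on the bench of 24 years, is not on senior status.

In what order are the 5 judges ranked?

Sato, Sorensen, Nakamura, Nguyen, Chaudhari

By the first rule: Sato and Sorensen (both on senior status); then Nakamura, Nguyen and Chaudhari (each not on senior status).
Sato and Sorensen both have years on the bench 32 years, so the next rule applies.
Sato and Sorensen are each Chief District Judge, so the next rule applies.
Among Sato and Sorensen, alphabetically by surname: Sato before Sorensen.
Among Nakamura, Nguyen and Chaudhari, by years on the bench (higher first): Nakamura and Nguyen (24 years) before Chaudhari (9 years).
Nakamura and Nguyen are each Chief District Judge, so the next rule applies.
Among Nakamura and Nguyen, alphabetically by surname: Nakamura before Nguyen.
Full order: Sato, Sorensen, Nakamura, Nguyen, Chaudhari.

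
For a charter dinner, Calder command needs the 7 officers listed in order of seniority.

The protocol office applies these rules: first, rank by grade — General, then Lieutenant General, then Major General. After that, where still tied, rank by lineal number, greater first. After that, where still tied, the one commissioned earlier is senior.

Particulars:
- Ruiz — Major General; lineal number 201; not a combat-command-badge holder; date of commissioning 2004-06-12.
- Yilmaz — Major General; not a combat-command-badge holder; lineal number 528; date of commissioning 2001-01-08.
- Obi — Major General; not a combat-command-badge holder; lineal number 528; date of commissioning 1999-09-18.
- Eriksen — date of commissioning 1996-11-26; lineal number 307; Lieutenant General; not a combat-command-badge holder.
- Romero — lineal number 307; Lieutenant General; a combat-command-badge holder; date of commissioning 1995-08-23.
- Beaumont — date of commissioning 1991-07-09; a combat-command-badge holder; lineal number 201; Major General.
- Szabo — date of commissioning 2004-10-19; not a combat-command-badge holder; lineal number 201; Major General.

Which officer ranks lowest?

By grade: Romero and Eriksen (Lieutenant General); then Obi, Yilmaz, Beaumont, Ruiz and Szabo (Major General).
Romero and Eriksen both have lineal number 307, so the next rule applies.
Among Romero and Eriksen, by date of commissioning (earlier first): Romero (1995-08-23) before Eriksen (1996-11-26).
Among Obi, Yilmaz, Beaumont, Ruiz and Szabo, by lineal number (higher first): Obi and Yilmaz (528) before Beaumont, Ruiz and Szabo (201).
Among Obi and Yilmaz, by date of commissioning (earlier first): Obi (1999-09-18) before Yilmaz (2001-01-08).
Among Beaumont, Ruiz and Szabo, by date of commissioning (earlier first): Beaumont (1991-07-09) before Ruiz (2004-06-12) before Szabo (2004-10-19).
Order: Romero, Eriksen, Obi, Yilmaz, Beaumont, Ruiz, Szabo.

Szabo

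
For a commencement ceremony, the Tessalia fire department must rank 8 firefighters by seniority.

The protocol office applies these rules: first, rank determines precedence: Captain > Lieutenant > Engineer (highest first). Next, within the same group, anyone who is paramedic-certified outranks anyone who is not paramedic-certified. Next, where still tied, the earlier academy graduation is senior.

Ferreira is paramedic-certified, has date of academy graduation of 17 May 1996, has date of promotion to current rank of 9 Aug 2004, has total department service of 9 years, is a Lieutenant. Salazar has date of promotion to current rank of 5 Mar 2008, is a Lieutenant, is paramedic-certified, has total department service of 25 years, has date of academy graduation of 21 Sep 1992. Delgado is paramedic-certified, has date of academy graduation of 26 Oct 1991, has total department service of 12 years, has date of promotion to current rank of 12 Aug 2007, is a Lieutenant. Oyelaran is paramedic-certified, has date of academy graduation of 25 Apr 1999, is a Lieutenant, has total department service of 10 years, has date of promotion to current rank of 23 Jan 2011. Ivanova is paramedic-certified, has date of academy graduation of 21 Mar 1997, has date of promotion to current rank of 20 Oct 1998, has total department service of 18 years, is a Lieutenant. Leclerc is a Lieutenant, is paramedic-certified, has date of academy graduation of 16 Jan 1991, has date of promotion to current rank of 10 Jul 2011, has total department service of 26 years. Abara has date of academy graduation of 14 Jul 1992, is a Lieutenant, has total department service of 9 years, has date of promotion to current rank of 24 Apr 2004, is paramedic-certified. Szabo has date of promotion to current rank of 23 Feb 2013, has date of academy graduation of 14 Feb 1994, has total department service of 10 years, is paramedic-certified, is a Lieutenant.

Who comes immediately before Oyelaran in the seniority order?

Ivanova

By rank: Leclerc, Delgado, Abara, Salazar, Szabo, Ferreira, Ivanova and Oyelaran (Lieutenant).
Leclerc, Delgado, Abara, Salazar, Szabo, Ferreira, Ivanova and Oyelaran are each paramedic-certified, so the next rule applies.
Among Leclerc, Delgado, Abara, Salazar, Szabo, Ferreira, Ivanova and Oyelaran, by date of academy graduation (earlier first): Leclerc (16 Jan 1991) before Delgado (26 Oct 1991) before Abara (14 Jul 1992) before Salazar (21 Sep 1992) before Szabo (14 Feb 1994) before Ferreira (17 May 1996) before Ivanova (21 Mar 1997) before Oyelaran (25 Apr 1999).
Order: Leclerc, Delgado, Abara, Salazar, Szabo, Ferreira, Ivanova, Oyelaran.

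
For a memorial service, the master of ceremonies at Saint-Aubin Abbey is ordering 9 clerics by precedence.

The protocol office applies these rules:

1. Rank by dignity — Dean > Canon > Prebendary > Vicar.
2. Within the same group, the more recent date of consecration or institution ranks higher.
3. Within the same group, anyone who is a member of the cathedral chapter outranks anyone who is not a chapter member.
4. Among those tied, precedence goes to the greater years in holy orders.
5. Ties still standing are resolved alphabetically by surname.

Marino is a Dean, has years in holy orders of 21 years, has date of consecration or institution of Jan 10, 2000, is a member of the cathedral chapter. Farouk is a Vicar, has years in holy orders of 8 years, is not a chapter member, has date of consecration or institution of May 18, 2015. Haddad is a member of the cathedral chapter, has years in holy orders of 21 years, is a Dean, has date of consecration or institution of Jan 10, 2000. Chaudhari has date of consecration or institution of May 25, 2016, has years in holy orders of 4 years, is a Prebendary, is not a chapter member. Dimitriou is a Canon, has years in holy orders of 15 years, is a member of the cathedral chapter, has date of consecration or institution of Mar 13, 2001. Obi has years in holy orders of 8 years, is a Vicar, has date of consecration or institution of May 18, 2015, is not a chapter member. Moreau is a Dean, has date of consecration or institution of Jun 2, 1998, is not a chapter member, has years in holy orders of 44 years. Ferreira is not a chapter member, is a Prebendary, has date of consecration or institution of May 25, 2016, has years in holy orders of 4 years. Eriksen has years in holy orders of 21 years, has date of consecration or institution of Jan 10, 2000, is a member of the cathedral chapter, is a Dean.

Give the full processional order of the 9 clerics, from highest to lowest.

By dignity: Eriksen, Haddad, Marino and Moreau (Dean); then Dimitriou (Canon); then Chaudhari and Ferreira (Prebendary); then Farouk and Obi (Vicar).
Among Eriksen, Haddad, Marino and Moreau, by date of consecration or institution (later first): Eriksen, Haddad and Marino (Jan 10, 2000) before Moreau (Jun 2, 1998).
Eriksen, Haddad and Marino are each a member of the cathedral chapter, so the next rule applies.
Eriksen, Haddad and Marino all have years in holy orders 21 years, so the next rule applies.
Among Eriksen, Haddad and Marino, alphabetically by surname: Eriksen before Haddad before Marino.
Chaudhari and Ferreira both have date of consecration or institution May 25, 2016, so the next rule applies.
Chaudhari and Ferreira are each not a chapter member, so the next rule applies.
Chaudhari and Ferreira both have years in holy orders 4 years, so the next rule applies.
Among Chaudhari and Ferreira, alphabetically by surname: Chaudhari before Ferreira.
Farouk and Obi both have date of consecration or institution May 18, 2015, so the next rule applies.
Farouk and Obi are each not a chapter member, so the next rule applies.
Farouk and Obi both have years in holy orders 8 years, so the next rule applies.
Among Farouk and Obi, alphabetically by surname: Farouk before Obi.
Full order: Eriksen, Haddad, Marino, Moreau, Dimitriou, Chaudhari, Ferreira, Farouk, Obi.

Eriksen, Haddad, Marino, Moreau, Dimitriou, Chaudhari, Ferreira, Farouk, Obi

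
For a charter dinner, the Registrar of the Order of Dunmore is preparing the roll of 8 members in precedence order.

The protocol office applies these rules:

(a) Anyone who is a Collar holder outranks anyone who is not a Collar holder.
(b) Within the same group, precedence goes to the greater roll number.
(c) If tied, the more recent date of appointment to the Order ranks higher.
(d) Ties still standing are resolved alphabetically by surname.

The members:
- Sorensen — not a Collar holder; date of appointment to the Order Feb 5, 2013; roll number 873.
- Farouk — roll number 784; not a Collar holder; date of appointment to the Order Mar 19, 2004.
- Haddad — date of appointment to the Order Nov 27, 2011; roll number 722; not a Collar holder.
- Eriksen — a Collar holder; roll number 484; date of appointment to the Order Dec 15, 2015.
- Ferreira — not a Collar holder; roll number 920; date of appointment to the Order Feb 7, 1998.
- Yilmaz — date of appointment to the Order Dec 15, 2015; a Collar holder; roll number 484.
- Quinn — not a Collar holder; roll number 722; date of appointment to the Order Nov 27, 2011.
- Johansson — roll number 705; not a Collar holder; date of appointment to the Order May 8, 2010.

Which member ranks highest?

Eriksen

By the first rule: Eriksen and Yilmaz (both a Collar holder); then Ferreira, Sorensen, Farouk, Haddad, Quinn and Johansson (each not a Collar holder).
Eriksen and Yilmaz both have roll number 484, so the next rule applies.
Eriksen and Yilmaz both have date of appointment to the Order Dec 15, 2015, so the next rule applies.
Among Eriksen and Yilmaz, alphabetically by surname: Eriksen before Yilmaz.
Among Ferreira, Sorensen, Farouk, Haddad, Quinn and Johansson, by roll number (higher first): Ferreira (920) before Sorensen (873) before Farouk (784) before Haddad and Quinn (722) before Johansson (705).
Haddad and Quinn both have date of appointment to the Order Nov 27, 2011, so the next rule applies.
Among Haddad and Quinn, alphabetically by surname: Haddad before Quinn.
Order: Eriksen, Yilmaz, Ferreira, Sorensen, Farouk, Haddad, Quinn, Johansson.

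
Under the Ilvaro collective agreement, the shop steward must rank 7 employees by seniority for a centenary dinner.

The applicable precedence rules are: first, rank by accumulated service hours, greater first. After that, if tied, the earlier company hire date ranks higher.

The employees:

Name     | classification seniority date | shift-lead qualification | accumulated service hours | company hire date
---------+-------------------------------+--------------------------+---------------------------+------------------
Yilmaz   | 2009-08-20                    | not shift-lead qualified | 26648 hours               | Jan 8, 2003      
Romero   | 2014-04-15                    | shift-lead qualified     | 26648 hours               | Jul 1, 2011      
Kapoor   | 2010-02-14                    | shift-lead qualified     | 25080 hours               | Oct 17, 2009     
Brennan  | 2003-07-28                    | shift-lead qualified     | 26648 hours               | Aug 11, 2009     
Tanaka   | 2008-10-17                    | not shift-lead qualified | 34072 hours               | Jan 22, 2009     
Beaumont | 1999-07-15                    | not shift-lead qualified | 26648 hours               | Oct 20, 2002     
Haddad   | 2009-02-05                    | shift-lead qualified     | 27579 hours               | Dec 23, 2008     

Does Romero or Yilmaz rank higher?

By accumulated service hours (higher first): Tanaka (34072 hours); then Haddad (27579 hours); then Beaumont, Yilmaz, Brennan and Romero (each 26648 hours); then Kapoor (25080 hours).
Among Beaumont, Yilmaz, Brennan and Romero, by company hire date (earlier first): Beaumont (Oct 20, 2002) before Yilmaz (Jan 8, 2003) before Brennan (Aug 11, 2009) before Romero (Jul 1, 2011).
So Yilmaz takes precedence.

Yilmaz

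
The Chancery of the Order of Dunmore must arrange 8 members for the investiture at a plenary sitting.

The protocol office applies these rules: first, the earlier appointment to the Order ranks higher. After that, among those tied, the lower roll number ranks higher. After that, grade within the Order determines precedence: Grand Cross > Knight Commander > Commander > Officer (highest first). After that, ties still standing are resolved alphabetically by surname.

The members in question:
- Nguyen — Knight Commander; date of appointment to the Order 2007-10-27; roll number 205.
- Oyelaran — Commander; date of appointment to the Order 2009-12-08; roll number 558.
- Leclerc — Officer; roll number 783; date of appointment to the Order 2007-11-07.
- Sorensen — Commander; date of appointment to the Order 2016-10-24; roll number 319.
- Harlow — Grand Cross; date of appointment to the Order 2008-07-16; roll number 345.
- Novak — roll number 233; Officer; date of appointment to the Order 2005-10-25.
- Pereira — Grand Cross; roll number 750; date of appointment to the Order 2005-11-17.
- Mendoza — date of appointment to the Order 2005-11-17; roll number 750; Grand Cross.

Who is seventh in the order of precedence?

Oyelaran

By date of appointment to the Order (earlier first): Novak (2005-10-25); then Mendoza and Pereira (both 2005-11-17); then Nguyen (2007-10-27); then Leclerc (2007-11-07); then Harlow (2008-07-16); then Oyelaran (2009-12-08); then Sorensen (2016-10-24).
Mendoza and Pereira both have roll number 750, so the next rule applies.
Mendoza and Pereira are each Grand Cross, so the next rule applies.
Among Mendoza and Pereira, alphabetically by surname: Mendoza before Pereira.
Order: Novak, Mendoza, Pereira, Nguyen, Leclerc, Harlow, Oyelaran, Sorensen.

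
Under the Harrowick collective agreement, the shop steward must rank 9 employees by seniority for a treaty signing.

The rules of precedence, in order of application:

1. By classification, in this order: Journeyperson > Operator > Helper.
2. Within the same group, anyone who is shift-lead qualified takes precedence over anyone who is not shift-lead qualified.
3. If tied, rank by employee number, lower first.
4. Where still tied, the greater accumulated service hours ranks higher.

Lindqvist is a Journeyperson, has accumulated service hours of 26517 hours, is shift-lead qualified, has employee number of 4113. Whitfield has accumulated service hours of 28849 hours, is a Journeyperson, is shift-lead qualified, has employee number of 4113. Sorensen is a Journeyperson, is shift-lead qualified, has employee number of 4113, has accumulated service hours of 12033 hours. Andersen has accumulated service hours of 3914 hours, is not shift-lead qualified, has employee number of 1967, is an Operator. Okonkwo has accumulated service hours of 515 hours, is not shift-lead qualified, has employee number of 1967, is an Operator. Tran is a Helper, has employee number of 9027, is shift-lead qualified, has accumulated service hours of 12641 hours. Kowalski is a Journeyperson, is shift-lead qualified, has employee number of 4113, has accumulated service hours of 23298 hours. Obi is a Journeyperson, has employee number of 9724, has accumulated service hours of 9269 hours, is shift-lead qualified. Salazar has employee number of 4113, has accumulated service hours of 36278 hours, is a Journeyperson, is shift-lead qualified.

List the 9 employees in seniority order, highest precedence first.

Salazar, Whitfield, Lindqvist, Kowalski, Sorensen, Obi, Andersen, Okonkwo, Tran

By classification: Salazar, Whitfield, Lindqvist, Kowalski, Sorensen and Obi (Journeyperson); then Andersen and Okonkwo (Operator); then Tran (Helper).
Salazar, Whitfield, Lindqvist, Kowalski, Sorensen and Obi are each shift-lead qualified, so the next rule applies.
Among Salazar, Whitfield, Lindqvist, Kowalski, Sorensen and Obi, by employee number (lower first): Salazar, Whitfield, Lindqvist, Kowalski and Sorensen (4113) before Obi (9724).
Among Salazar, Whitfield, Lindqvist, Kowalski and Sorensen, by accumulated service hours (higher first): Salazar (36278 hours) before Whitfield (28849 hours) before Lindqvist (26517 hours) before Kowalski (23298 hours) before Sorensen (12033 hours).
Andersen and Okonkwo are each not shift-lead qualified, so the next rule applies.
Andersen and Okonkwo both have employee number 1967, so the next rule applies.
Among Andersen and Okonkwo, by accumulated service hours (higher first): Andersen (3914 hours) before Okonkwo (515 hours).
Full order: Salazar, Whitfield, Lindqvist, Kowalski, Sorensen, Obi, Andersen, Okonkwo, Tran.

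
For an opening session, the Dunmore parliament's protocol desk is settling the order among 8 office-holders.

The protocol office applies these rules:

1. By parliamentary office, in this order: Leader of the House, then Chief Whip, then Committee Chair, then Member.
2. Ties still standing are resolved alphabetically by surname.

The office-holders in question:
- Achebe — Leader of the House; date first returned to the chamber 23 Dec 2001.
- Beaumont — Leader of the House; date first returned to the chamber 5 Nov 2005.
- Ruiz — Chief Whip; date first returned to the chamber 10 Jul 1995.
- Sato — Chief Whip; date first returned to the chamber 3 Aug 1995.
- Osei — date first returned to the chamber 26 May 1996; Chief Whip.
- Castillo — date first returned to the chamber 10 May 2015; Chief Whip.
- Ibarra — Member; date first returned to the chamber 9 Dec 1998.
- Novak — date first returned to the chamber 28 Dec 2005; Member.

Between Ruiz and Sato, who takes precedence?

Ruiz

By parliamentary office: Achebe and Beaumont (Leader of the House); then Castillo, Osei, Ruiz and Sato (Chief Whip); then Ibarra and Novak (Member).
Among Achebe and Beaumont, alphabetically by surname: Achebe before Beaumont.
Among Castillo, Osei, Ruiz and Sato, alphabetically by surname: Castillo before Osei before Ruiz before Sato.
Among Ibarra and Novak, alphabetically by surname: Ibarra before Novak.
So Ruiz takes precedence.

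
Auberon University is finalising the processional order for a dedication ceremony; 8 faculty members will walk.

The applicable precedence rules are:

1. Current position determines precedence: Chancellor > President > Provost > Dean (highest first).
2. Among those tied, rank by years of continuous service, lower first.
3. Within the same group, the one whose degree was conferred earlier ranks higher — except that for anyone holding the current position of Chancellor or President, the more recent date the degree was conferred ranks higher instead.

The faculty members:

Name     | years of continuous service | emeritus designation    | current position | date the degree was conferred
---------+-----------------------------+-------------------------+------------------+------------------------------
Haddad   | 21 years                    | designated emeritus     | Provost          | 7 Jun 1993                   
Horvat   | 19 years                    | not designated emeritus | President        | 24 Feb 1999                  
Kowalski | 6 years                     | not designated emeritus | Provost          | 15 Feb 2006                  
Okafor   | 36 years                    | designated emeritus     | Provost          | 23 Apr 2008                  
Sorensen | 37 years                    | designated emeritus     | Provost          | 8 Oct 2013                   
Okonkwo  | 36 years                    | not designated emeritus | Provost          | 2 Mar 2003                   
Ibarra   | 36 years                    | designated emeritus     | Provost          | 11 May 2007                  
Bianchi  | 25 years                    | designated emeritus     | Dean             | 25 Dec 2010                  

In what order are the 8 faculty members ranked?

Horvat, Kowalski, Haddad, Okonkwo, Ibarra, Okafor, Sorensen, Bianchi

By current position: Horvat (President); then Kowalski, Haddad, Okonkwo, Ibarra, Okafor and Sorensen (Provost); then Bianchi (Dean).
Among Kowalski, Haddad, Okonkwo, Ibarra, Okafor and Sorensen, by years of continuous service (lower first): Kowalski (6 years) before Haddad (21 years) before Okonkwo, Ibarra and Okafor (36 years) before Sorensen (37 years).
Among Okonkwo, Ibarra and Okafor, by date the degree was conferred (earlier first): Okonkwo (2 Mar 2003) before Ibarra (11 May 2007) before Okafor (23 Apr 2008).
Full order: Horvat, Kowalski, Haddad, Okonkwo, Ibarra, Okafor, Sorensen, Bianchi.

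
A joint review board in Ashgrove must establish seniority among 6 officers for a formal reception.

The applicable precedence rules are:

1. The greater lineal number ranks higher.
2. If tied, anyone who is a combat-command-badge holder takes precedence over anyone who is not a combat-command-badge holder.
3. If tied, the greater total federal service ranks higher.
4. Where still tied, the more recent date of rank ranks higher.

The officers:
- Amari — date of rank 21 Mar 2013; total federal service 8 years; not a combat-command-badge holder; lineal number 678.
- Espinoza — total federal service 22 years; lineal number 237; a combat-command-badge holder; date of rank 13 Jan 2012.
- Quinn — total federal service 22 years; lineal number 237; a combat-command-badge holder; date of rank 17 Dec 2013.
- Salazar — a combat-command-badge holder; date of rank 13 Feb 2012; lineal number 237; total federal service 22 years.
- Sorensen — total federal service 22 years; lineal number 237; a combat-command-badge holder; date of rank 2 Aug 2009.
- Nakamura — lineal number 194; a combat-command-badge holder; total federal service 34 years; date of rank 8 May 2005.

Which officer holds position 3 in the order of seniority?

By lineal number (higher first): Amari (678); then Quinn, Salazar, Espinoza and Sorensen (each 237); then Nakamura (194).
Quinn, Salazar, Espinoza and Sorensen are each a combat-command-badge holder, so the next rule applies.
Quinn, Salazar, Espinoza and Sorensen all have total federal service 22 years, so the next rule applies.
Among Quinn, Salazar, Espinoza and Sorensen, by date of rank (later first): Quinn (17 Dec 2013) before Salazar (13 Feb 2012) before Espinoza (13 Jan 2012) before Sorensen (2 Aug 2009).
Order: Amari, Quinn, Salazar, Espinoza, Sorensen, Nakamura.

Salazar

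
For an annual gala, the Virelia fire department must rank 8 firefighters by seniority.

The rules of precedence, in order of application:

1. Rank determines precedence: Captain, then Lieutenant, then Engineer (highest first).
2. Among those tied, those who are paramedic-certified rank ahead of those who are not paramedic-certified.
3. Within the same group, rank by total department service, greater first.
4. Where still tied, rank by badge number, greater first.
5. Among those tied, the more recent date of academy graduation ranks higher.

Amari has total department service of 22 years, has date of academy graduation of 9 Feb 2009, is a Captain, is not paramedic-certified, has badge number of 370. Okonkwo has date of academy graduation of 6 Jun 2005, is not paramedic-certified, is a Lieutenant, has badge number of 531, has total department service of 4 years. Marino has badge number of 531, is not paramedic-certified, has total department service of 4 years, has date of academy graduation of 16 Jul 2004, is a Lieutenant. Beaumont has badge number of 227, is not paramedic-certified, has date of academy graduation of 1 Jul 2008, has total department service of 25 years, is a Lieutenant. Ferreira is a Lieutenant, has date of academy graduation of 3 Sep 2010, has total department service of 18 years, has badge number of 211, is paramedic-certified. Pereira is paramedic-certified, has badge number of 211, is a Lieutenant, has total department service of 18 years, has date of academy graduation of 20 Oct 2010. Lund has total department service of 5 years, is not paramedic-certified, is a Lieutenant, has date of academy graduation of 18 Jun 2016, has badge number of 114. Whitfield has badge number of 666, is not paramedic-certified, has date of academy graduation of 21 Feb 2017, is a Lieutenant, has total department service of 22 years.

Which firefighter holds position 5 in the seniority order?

By rank: Amari (Captain); then Pereira, Ferreira, Beaumont, Whitfield, Lund, Okonkwo and Marino (Lieutenant).
Among Pereira, Ferreira, Beaumont, Whitfield, Lund, Okonkwo and Marino, paramedic-certified before not paramedic-certified: Pereira and Ferreira (paramedic-certified) before Beaumont, Whitfield, Lund, Okonkwo and Marino (not paramedic-certified).
Pereira and Ferreira both have total department service 18 years, so the next rule applies.
Pereira and Ferreira both have badge number 211, so the next rule applies.
Among Pereira and Ferreira, by date of academy graduation (later first): Pereira (20 Oct 2010) before Ferreira (3 Sep 2010).
Among Beaumont, Whitfield, Lund, Okonkwo and Marino, by total department service (higher first): Beaumont (25 years) before Whitfield (22 years) before Lund (5 years) before Okonkwo and Marino (4 years).
Okonkwo and Marino both have badge number 531, so the next rule applies.
Among Okonkwo and Marino, by date of academy graduation (later first): Okonkwo (6 Jun 2005) before Marino (16 Jul 2004).
Order: Amari, Pereira, Ferreira, Beaumont, Whitfield, Lund, Okonkwo, Marino.

Whitfield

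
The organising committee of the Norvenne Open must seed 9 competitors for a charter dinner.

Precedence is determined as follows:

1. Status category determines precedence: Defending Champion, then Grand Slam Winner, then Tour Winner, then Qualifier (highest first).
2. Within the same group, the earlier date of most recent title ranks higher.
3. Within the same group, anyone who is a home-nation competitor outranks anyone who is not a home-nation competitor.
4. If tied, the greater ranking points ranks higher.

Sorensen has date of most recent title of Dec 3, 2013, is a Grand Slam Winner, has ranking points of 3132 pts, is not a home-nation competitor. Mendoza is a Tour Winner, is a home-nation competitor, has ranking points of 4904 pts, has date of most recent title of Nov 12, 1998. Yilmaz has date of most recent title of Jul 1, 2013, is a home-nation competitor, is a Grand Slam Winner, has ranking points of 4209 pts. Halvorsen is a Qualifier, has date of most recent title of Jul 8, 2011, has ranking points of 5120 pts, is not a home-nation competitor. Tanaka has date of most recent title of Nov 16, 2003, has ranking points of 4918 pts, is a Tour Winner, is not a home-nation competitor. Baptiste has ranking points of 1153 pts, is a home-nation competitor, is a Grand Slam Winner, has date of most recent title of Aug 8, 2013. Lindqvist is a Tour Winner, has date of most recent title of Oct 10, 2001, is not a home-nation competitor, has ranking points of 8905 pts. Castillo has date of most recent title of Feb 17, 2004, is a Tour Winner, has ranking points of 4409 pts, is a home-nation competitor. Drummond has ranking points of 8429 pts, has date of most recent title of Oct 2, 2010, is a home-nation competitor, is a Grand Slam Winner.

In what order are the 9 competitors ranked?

Drummond, Yilmaz, Baptiste, Sorensen, Mendoza, Lindqvist, Tanaka, Castillo, Halvorsen

By status category: Drummond, Yilmaz, Baptiste and Sorensen (Grand Slam Winner); then Mendoza, Lindqvist, Tanaka and Castillo (Tour Winner); then Halvorsen (Qualifier).
Among Drummond, Yilmaz, Baptiste and Sorensen, by date of most recent title (earlier first): Drummond (Oct 2, 2010) before Yilmaz (Jul 1, 2013) before Baptiste (Aug 8, 2013) before Sorensen (Dec 3, 2013).
Among Mendoza, Lindqvist, Tanaka and Castillo, by date of most recent title (earlier first): Mendoza (Nov 12, 1998) before Lindqvist (Oct 10, 2001) before Tanaka (Nov 16, 2003) before Castillo (Feb 17, 2004).
Full order: Drummond, Yilmaz, Baptiste, Sorensen, Mendoza, Lindqvist, Tanaka, Castillo, Halvorsen.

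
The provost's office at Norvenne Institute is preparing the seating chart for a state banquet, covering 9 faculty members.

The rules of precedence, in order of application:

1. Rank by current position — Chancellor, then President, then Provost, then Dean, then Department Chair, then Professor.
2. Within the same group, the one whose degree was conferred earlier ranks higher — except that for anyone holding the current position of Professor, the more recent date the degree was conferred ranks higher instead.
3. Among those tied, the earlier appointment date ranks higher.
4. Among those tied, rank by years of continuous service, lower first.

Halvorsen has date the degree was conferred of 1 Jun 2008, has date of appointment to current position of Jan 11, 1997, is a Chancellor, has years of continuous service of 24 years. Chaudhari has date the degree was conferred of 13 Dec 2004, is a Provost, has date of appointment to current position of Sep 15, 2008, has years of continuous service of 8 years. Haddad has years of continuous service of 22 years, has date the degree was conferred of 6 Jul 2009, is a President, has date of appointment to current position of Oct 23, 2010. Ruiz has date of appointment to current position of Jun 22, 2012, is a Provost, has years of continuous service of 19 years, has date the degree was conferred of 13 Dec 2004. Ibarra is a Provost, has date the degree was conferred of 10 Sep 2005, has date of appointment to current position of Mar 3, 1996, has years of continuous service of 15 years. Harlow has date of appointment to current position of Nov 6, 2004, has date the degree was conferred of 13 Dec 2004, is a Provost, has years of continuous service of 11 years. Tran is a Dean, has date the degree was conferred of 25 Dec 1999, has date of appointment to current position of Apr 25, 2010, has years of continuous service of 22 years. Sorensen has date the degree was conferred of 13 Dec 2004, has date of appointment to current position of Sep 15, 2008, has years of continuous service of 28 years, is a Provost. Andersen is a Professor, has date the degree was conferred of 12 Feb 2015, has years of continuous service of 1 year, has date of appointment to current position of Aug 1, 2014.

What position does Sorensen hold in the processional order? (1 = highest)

By current position: Halvorsen (Chancellor); then Haddad (President); then Harlow, Chaudhari, Sorensen, Ruiz and Ibarra (Provost); then Tran (Dean); then Andersen (Professor).
Among Harlow, Chaudhari, Sorensen, Ruiz and Ibarra, by date the degree was conferred (earlier first): Harlow, Chaudhari, Sorensen and Ruiz (13 Dec 2004) before Ibarra (10 Sep 2005).
Among Harlow, Chaudhari, Sorensen and Ruiz, by date of appointment to current position (earlier first): Harlow (Nov 6, 2004) before Chaudhari and Sorensen (Sep 15, 2008) before Ruiz (Jun 22, 2012).
Among Chaudhari and Sorensen, by years of continuous service (lower first): Chaudhari (8 years) before Sorensen (28 years).
Order: Halvorsen, Haddad, Harlow, Chaudhari, Sorensen, Ruiz, Ibarra, Tran, Andersen. So position 5.

5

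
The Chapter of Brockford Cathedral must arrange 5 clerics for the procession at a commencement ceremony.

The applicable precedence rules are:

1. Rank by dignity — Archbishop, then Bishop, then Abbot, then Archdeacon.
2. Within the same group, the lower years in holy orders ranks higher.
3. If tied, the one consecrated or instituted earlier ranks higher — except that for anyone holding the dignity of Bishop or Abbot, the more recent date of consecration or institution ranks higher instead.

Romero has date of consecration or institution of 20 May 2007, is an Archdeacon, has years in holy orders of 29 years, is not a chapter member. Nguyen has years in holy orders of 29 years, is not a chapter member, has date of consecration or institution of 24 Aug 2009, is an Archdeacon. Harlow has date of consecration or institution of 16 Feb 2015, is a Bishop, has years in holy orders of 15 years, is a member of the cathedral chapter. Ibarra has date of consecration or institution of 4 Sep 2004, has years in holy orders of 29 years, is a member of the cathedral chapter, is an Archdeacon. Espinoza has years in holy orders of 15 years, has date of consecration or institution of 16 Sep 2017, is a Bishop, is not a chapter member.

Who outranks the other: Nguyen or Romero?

Romero

By dignity: Espinoza and Harlow (Bishop); then Ibarra, Romero and Nguyen (Archdeacon).
Espinoza and Harlow both have years in holy orders 15 years, so the next rule applies.
Among Espinoza and Harlow, by date of consecration or institution (later first) (reversed rule for this group): Espinoza (16 Sep 2017) before Harlow (16 Feb 2015).
Ibarra, Romero and Nguyen all have years in holy orders 29 years, so the next rule applies.
Among Ibarra, Romero and Nguyen, by date of consecration or institution (earlier first): Ibarra (4 Sep 2004) before Romero (20 May 2007) before Nguyen (24 Aug 2009).
So Romero takes precedence.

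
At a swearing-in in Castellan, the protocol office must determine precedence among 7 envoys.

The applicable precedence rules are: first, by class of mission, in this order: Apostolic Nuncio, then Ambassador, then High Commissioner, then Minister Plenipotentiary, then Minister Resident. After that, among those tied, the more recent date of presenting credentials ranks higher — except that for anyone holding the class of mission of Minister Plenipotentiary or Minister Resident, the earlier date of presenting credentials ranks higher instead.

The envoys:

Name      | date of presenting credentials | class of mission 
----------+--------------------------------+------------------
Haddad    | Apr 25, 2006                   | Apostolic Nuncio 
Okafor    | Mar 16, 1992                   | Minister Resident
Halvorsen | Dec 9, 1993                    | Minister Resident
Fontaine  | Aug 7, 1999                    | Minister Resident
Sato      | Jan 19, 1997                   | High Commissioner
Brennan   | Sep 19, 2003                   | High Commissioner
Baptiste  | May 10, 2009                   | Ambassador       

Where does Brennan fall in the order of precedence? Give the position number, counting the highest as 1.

3

By class of mission: Haddad (Apostolic Nuncio); then Baptiste (Ambassador); then Brennan and Sato (High Commissioner); then Okafor, Halvorsen and Fontaine (Minister Resident).
Among Brennan and Sato, by date of presenting credentials (later first): Brennan (Sep 19, 2003) before Sato (Jan 19, 1997).
Among Okafor, Halvorsen and Fontaine, by date of presenting credentials (earlier first) (reversed rule for this group): Okafor (Mar 16, 1992) before Halvorsen (Dec 9, 1993) before Fontaine (Aug 7, 1999).
Order: Haddad, Baptiste, Brennan, Sato, Okafor, Halvorsen, Fontaine. So position 3.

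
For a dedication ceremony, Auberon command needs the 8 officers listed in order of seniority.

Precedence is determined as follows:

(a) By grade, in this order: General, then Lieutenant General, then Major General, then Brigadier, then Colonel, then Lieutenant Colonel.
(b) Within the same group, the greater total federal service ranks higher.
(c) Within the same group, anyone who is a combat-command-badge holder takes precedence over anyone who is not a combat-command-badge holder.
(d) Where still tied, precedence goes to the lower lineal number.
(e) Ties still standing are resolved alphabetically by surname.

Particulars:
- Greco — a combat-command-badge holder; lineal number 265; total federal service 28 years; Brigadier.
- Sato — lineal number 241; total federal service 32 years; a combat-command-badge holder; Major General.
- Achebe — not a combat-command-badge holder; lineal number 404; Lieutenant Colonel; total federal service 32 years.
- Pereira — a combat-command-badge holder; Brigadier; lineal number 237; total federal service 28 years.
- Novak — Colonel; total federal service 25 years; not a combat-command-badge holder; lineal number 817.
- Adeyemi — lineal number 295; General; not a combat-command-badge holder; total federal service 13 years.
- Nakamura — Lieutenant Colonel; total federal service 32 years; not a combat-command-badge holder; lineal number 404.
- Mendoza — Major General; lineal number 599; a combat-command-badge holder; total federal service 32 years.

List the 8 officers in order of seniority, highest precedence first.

By grade: Adeyemi (General); then Sato and Mendoza (Major General); then Pereira and Greco (Brigadier); then Novak (Colonel); then Achebe and Nakamura (Lieutenant Colonel).
Sato and Mendoza both have total federal service 32 years, so the next rule applies.
Sato and Mendoza are each a combat-command-badge holder, so the next rule applies.
Among Sato and Mendoza, by lineal number (lower first): Sato (241) before Mendoza (599).
Pereira and Greco both have total federal service 28 years, so the next rule applies.
Pereira and Greco are each a combat-command-badge holder, so the next rule applies.
Among Pereira and Greco, by lineal number (lower first): Pereira (237) before Greco (265).
Achebe and Nakamura both have total federal service 32 years, so the next rule applies.
Achebe and Nakamura are each not a combat-command-badge holder, so the next rule applies.
Achebe and Nakamura both have lineal number 404, so the next rule applies.
Among Achebe and Nakamura, alphabetically by surname: Achebe before Nakamura.
Full order: Adeyemi, Sato, Mendoza, Pereira, Greco, Novak, Achebe, Nakamura.

Adeyemi, Sato, Mendoza, Pereira, Greco, Novak, Achebe, Nakamura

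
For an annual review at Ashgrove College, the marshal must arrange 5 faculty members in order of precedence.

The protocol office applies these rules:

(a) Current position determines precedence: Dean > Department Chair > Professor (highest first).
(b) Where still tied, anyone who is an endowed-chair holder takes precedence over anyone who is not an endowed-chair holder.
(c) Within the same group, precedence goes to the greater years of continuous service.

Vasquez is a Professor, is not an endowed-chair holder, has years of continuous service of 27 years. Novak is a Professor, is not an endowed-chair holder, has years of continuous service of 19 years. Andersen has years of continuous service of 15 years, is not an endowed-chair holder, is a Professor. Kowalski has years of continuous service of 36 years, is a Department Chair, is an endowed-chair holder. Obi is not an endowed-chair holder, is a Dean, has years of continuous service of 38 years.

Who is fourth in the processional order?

By current position: Obi (Dean); then Kowalski (Department Chair); then Vasquez, Novak and Andersen (Professor).
Vasquez, Novak and Andersen are each not an endowed-chair holder, so the next rule applies.
Among Vasquez, Novak and Andersen, by years of continuous service (higher first): Vasquez (27 years) before Novak (19 years) before Andersen (15 years).
Order: Obi, Kowalski, Vasquez, Novak, Andersen.

Novak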